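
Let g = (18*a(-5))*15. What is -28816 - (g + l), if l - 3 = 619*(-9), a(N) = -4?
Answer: -22168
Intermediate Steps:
g = -1080 (g = (18*(-4))*15 = -72*15 = -1080)
l = -5568 (l = 3 + 619*(-9) = 3 - 5571 = -5568)
-28816 - (g + l) = -28816 - (-1080 - 5568) = -28816 - 1*(-6648) = -28816 + 6648 = -22168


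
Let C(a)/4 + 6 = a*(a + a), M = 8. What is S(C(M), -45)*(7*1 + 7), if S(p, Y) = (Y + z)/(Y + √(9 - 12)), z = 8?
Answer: 3885/338 + 259*I*√3/1014 ≈ 11.494 + 0.44241*I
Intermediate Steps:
C(a) = -24 + 8*a² (C(a) = -24 + 4*(a*(a + a)) = -24 + 4*(a*(2*a)) = -24 + 4*(2*a²) = -24 + 8*a²)
S(p, Y) = (8 + Y)/(Y + I*√3) (S(p, Y) = (Y + 8)/(Y + √(9 - 12)) = (8 + Y)/(Y + √(-3)) = (8 + Y)/(Y + I*√3))
S(C(M), -45)*(7*1 + 7) = ((8 - 45)/(-45 + I*√3))*(7*1 + 7) = (-37/(-45 + I*√3))*(7 + 7) = -37/(-45 + I*√3)*14 = -518/(-45 + I*√3)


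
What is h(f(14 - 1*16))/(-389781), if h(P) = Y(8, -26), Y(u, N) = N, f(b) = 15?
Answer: 26/389781 ≈ 6.6704e-5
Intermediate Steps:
h(P) = -26
h(f(14 - 1*16))/(-389781) = -26/(-389781) = -26*(-1/389781) = 26/389781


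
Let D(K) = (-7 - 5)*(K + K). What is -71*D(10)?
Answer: 17040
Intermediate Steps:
D(K) = -24*K
-71*D(10) = -(-1704)*10 = -71*(-240) = 17040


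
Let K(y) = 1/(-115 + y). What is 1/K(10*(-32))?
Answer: -435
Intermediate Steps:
1/K(10*(-32)) = 1/(1/(-115 + 10*(-32))) = 1/(1/(-115 - 320)) = 1/(1/(-435)) = 1/(-1/435) = -435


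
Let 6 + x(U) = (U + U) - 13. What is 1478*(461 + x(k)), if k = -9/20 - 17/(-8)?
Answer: 6582273/10 ≈ 6.5823e+5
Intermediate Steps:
k = 67/40 (k = -9*1/20 - 17*(-1/8) = -9/20 + 17/8 = 67/40 ≈ 1.6750)
x(U) = -19 + 2*U (x(U) = -6 + ((U + U) - 13) = -6 + (2*U - 13) = -6 + (-13 + 2*U) = -19 + 2*U)
1478*(461 + x(k)) = 1478*(461 + (-19 + 2*(67/40))) = 1478*(461 + (-19 + 67/20)) = 1478*(461 - 313/20) = 1478*(8907/20) = 6582273/10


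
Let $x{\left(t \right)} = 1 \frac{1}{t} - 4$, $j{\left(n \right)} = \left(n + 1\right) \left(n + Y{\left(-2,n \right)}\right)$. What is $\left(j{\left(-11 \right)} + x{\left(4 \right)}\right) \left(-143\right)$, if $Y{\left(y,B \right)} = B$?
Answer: $- \frac{123695}{4} \approx -30924.0$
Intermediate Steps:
$j{\left(n \right)} = 2 n \left(1 + n\right)$ ($j{\left(n \right)} = \left(n + 1\right) \left(n + n\right) = \left(1 + n\right) 2 n = 2 n \left(1 + n\right)$)
$x{\left(t \right)} = -4 + \frac{1}{t}$ ($x{\left(t \right)} = \frac{1}{t} - 4 = -4 + \frac{1}{t}$)
$\left(j{\left(-11 \right)} + x{\left(4 \right)}\right) \left(-143\right) = \left(2 \left(-11\right) \left(1 - 11\right) - \left(4 - \frac{1}{4}\right)\right) \left(-143\right) = \left(2 \left(-11\right) \left(-10\right) + \left(-4 + \frac{1}{4}\right)\right) \left(-143\right) = \left(220 - \frac{15}{4}\right) \left(-143\right) = \frac{865}{4} \left(-143\right) = - \frac{123695}{4}$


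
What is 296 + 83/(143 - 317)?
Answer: 51421/174 ≈ 295.52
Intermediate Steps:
296 + 83/(143 - 317) = 296 + 83/(-174) = 296 - 1/174*83 = 296 - 83/174 = 51421/174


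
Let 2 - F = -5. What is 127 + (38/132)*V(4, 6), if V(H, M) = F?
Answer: 8515/66 ≈ 129.02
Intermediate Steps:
F = 7 (F = 2 - 1*(-5) = 2 + 5 = 7)
V(H, M) = 7
127 + (38/132)*V(4, 6) = 127 + (38/132)*7 = 127 + (38*(1/132))*7 = 127 + (19/66)*7 = 127 + 133/66 = 8515/66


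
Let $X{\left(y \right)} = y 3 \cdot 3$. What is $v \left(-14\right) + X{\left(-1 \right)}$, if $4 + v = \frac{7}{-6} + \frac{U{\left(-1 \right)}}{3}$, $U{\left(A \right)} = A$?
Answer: $68$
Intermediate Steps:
$X{\left(y \right)} = 9 y$ ($X{\left(y \right)} = 3 y 3 = 9 y$)
$v = - \frac{11}{2}$ ($v = -4 + \left(\frac{7}{-6} - \frac{1}{3}\right) = -4 + \left(7 \left(- \frac{1}{6}\right) - \frac{1}{3}\right) = -4 - \frac{3}{2} = - \frac{11}{2} \approx -5.5$)
$v \left(-14\right) + X{\left(-1 \right)} = \left(- \frac{11}{2}\right) \left(-14\right) + 9 \left(-1\right) = 77 - 9 = 68$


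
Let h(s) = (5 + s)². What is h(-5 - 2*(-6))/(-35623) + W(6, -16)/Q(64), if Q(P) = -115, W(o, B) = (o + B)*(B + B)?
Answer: -2283184/819329 ≈ -2.7867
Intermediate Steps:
W(o, B) = 2*B*(B + o) (W(o, B) = (B + o)*(2*B) = 2*B*(B + o))
h(-5 - 2*(-6))/(-35623) + W(6, -16)/Q(64) = (5 + (-5 - 2*(-6)))²/(-35623) + (2*(-16)*(-16 + 6))/(-115) = (5 + (-5 + 12))²*(-1/35623) + (2*(-16)*(-10))*(-1/115) = (5 + 7)²*(-1/35623) + 320*(-1/115) = 12²*(-1/35623) - 64/23 = 144*(-1/35623) - 64/23 = -144/35623 - 64/23 = -2283184/819329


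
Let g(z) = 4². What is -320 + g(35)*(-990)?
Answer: -16160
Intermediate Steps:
g(z) = 16
-320 + g(35)*(-990) = -320 + 16*(-990) = -320 - 15840 = -16160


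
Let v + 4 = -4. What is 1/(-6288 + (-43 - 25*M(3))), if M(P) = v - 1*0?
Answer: -1/6131 ≈ -0.00016311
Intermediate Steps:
v = -8 (v = -4 - 4 = -8)
M(P) = -8 (M(P) = -8 - 1*0 = -8 + 0 = -8)
1/(-6288 + (-43 - 25*M(3))) = 1/(-6288 + (-43 - 25*(-8))) = 1/(-6288 + (-43 + 200)) = 1/(-6288 + 157) = 1/(-6131) = -1/6131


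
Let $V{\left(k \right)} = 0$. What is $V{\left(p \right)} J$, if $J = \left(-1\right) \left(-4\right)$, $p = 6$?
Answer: $0$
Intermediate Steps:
$J = 4$
$V{\left(p \right)} J = 0 \cdot 4 = 0$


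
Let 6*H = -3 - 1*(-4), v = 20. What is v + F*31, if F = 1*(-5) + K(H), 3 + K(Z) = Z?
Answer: -1337/6 ≈ -222.83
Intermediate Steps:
H = 1/6 (H = (-3 - 1*(-4))/6 = (-3 + 4)/6 = (1/6)*1 = 1/6 ≈ 0.16667)
K(Z) = -3 + Z
F = -47/6 (F = 1*(-5) + (-3 + 1/6) = -5 - 17/6 = -47/6 ≈ -7.8333)
v + F*31 = 20 - 47/6*31 = 20 - 1457/6 = -1337/6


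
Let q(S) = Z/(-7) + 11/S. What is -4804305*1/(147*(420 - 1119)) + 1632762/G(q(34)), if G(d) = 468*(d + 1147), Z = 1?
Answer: 6053814557116/121569711627 ≈ 49.797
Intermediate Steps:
q(S) = -1/7 + 11/S (q(S) = 1/(-7) + 11/S = 1*(-1/7) + 11/S = -1/7 + 11/S)
G(d) = 536796 + 468*d (G(d) = 468*(1147 + d) = 536796 + 468*d)
-4804305*1/(147*(420 - 1119)) + 1632762/G(q(34)) = -4804305*1/(147*(420 - 1119)) + 1632762/(536796 + 468*((1/7)*(77 - 1*34)/34)) = -4804305/((-699*147)) + 1632762/(536796 + 468*((1/7)*(1/34)*(77 - 34))) = -4804305/(-102753) + 1632762/(536796 + 468*((1/7)*(1/34)*43)) = -4804305*(-1/102753) + 1632762/(536796 + 468*(43/238)) = 1601435/34251 + 1632762/(536796 + 10062/119) = 1601435/34251 + 1632762/(63888786/119) = 1601435/34251 + 1632762*(119/63888786) = 1601435/34251 + 10794371/3549377 = 6053814557116/121569711627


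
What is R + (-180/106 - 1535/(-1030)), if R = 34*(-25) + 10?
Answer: -9173389/10918 ≈ -840.21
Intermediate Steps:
R = -840 (R = -850 + 10 = -840)
R + (-180/106 - 1535/(-1030)) = -840 + (-180/106 - 1535/(-1030)) = -840 + (-180*1/106 - 1535*(-1/1030)) = -840 + (-90/53 + 307/206) = -840 - 2269/10918 = -9173389/10918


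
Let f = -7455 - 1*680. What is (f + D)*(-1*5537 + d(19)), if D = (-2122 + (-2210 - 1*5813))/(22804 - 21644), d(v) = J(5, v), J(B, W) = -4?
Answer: 10468882809/232 ≈ 4.5124e+7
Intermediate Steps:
d(v) = -4
D = -2029/232 (D = (-2122 + (-2210 - 5813))/1160 = (-2122 - 8023)*(1/1160) = -10145*1/1160 = -2029/232 ≈ -8.7457)
f = -8135 (f = -7455 - 680 = -8135)
(f + D)*(-1*5537 + d(19)) = (-8135 - 2029/232)*(-1*5537 - 4) = -1889349*(-5537 - 4)/232 = -1889349/232*(-5541) = 10468882809/232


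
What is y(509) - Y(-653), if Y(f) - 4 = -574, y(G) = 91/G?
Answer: 290221/509 ≈ 570.18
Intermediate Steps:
Y(f) = -570 (Y(f) = 4 - 574 = -570)
y(509) - Y(-653) = 91/509 - 1*(-570) = 91*(1/509) + 570 = 91/509 + 570 = 290221/509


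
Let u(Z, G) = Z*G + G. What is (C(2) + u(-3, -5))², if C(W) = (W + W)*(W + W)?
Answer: 676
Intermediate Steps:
C(W) = 4*W² (C(W) = (2*W)*(2*W) = 4*W²)
u(Z, G) = G + G*Z (u(Z, G) = G*Z + G = G + G*Z)
(C(2) + u(-3, -5))² = (4*2² - 5*(1 - 3))² = (4*4 - 5*(-2))² = (16 + 10)² = 26² = 676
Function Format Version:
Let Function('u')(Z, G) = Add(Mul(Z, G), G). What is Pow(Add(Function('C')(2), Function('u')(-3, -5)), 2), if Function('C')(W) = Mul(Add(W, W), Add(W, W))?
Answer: 676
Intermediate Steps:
Function('C')(W) = Mul(4, Pow(W, 2)) (Function('C')(W) = Mul(Mul(2, W), Mul(2, W)) = Mul(4, Pow(W, 2)))
Function('u')(Z, G) = Add(G, Mul(G, Z)) (Function('u')(Z, G) = Add(Mul(G, Z), G) = Add(G, Mul(G, Z)))
Pow(Add(Function('C')(2), Function('u')(-3, -5)), 2) = Pow(Add(Mul(4, Pow(2, 2)), Mul(-5, Add(1, -3))), 2) = Pow(Add(Mul(4, 4), Mul(-5, -2)), 2) = Pow(Add(16, 10), 2) = Pow(26, 2) = 676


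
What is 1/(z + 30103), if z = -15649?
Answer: 1/14454 ≈ 6.9185e-5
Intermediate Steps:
1/(z + 30103) = 1/(-15649 + 30103) = 1/14454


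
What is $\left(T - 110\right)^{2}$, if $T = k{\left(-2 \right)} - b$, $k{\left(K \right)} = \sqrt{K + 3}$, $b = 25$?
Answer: $17956$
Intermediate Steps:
$k{\left(K \right)} = \sqrt{3 + K}$
$T = -24$ ($T = \sqrt{3 - 2} - 25 = \sqrt{1} - 25 = 1 - 25 = -24$)
$\left(T - 110\right)^{2} = \left(-24 - 110\right)^{2} = \left(-134\right)^{2} = 17956$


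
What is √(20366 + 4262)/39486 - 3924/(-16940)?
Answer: 981/4235 + √6157/19743 ≈ 0.23562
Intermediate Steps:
√(20366 + 4262)/39486 - 3924/(-16940) = √24628*(1/39486) - 3924*(-1/16940) = (2*√6157)*(1/39486) + 981/4235 = √6157/19743 + 981/4235 = 981/4235 + √6157/19743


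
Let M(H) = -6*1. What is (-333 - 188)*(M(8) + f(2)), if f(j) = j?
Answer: 2084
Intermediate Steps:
M(H) = -6
(-333 - 188)*(M(8) + f(2)) = (-333 - 188)*(-6 + 2) = -521*(-4) = 2084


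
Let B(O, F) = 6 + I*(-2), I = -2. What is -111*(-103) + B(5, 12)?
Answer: 11443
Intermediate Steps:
B(O, F) = 10 (B(O, F) = 6 - 2*(-2) = 6 + 4 = 10)
-111*(-103) + B(5, 12) = -111*(-103) + 10 = 11433 + 10 = 11443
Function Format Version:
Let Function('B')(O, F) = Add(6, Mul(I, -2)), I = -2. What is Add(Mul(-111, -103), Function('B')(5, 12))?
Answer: 11443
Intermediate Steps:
Function('B')(O, F) = 10 (Function('B')(O, F) = Add(6, Mul(-2, -2)) = Add(6, 4) = 10)
Add(Mul(-111, -103), Function('B')(5, 12)) = Add(Mul(-111, -103), 10) = Add(11433, 10) = 11443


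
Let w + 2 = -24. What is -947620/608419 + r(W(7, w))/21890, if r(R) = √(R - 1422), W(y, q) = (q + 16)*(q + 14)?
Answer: -947620/608419 + I*√1302/21890 ≈ -1.5575 + 0.0016484*I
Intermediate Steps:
w = -26 (w = -2 - 24 = -26)
W(y, q) = (14 + q)*(16 + q) (W(y, q) = (16 + q)*(14 + q) = (14 + q)*(16 + q))
r(R) = √(-1422 + R)
-947620/608419 + r(W(7, w))/21890 = -947620/608419 + √(-1422 + (224 + (-26)² + 30*(-26)))/21890 = -947620*1/608419 + √(-1422 + (224 + 676 - 780))*(1/21890) = -947620/608419 + √(-1422 + 120)*(1/21890) = -947620/608419 + √(-1302)*(1/21890) = -947620/608419 + (I*√1302)*(1/21890) = -947620/608419 + I*√1302/21890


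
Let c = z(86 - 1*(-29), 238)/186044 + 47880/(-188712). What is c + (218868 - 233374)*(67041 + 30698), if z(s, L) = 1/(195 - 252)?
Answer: -39406976011981915553/27794415468 ≈ -1.4178e+9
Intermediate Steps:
z(s, L) = -1/57 (z(s, L) = 1/(-57) = -1/57)
c = -7052000441/27794415468 (c = -1/57/186044 + 47880/(-188712) = -1/57*1/186044 + 47880*(-1/188712) = -1/10604508 - 665/2621 = -7052000441/27794415468 ≈ -0.25372)
c + (218868 - 233374)*(67041 + 30698) = -7052000441/27794415468 + (218868 - 233374)*(67041 + 30698) = -7052000441/27794415468 - 14506*97739 = -7052000441/27794415468 - 1417801934 = -39406976011981915553/27794415468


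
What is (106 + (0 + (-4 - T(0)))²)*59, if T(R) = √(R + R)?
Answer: 7198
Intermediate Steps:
T(R) = √2*√R (T(R) = √(2*R) = √2*√R)
(106 + (0 + (-4 - T(0)))²)*59 = (106 + (0 + (-4 - √2*√0))²)*59 = (106 + (0 + (-4 - √2*0))²)*59 = (106 + (0 + (-4 - 1*0))²)*59 = (106 + (0 + (-4 + 0))²)*59 = (106 + (0 - 4)²)*59 = (106 + (-4)²)*59 = (106 + 16)*59 = 122*59 = 7198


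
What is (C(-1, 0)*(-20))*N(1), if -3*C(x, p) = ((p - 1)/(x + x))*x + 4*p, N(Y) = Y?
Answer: -10/3 ≈ -3.3333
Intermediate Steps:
C(x, p) = ⅙ - 3*p/2 (C(x, p) = -(((p - 1)/(x + x))*x + 4*p)/3 = -(((-1 + p)/((2*x)))*x + 4*p)/3 = -(((-1 + p)*(1/(2*x)))*x + 4*p)/3 = -(((-1 + p)/(2*x))*x + 4*p)/3 = -((-½ + p/2) + 4*p)/3 = -(-½ + 9*p/2)/3 = ⅙ - 3*p/2)
(C(-1, 0)*(-20))*N(1) = ((⅙ - 3/2*0)*(-20))*1 = ((⅙ + 0)*(-20))*1 = ((⅙)*(-20))*1 = -10/3*1 = -10/3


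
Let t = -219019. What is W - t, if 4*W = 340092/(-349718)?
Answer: 76594801619/349718 ≈ 2.1902e+5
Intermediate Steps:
W = -85023/349718 (W = (340092/(-349718))/4 = (340092*(-1/349718))/4 = (¼)*(-170046/174859) = -85023/349718 ≈ -0.24312)
W - t = -85023/349718 - 1*(-219019) = -85023/349718 + 219019 = 76594801619/349718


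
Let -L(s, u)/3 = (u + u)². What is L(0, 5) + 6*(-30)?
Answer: -480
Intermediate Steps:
L(s, u) = -12*u² (L(s, u) = -3*(u + u)² = -3*4*u² = -12*u²)
L(0, 5) + 6*(-30) = -12*5² + 6*(-30) = -12*25 - 180 = -300 - 180 = -480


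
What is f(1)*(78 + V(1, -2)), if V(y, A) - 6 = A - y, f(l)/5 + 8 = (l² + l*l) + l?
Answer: -2025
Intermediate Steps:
f(l) = -40 + 5*l + 10*l² (f(l) = -40 + 5*((l² + l*l) + l) = -40 + 5*((l² + l²) + l) = -40 + 5*(2*l² + l) = -40 + 5*(l + 2*l²) = -40 + (5*l + 10*l²) = -40 + 5*l + 10*l²)
V(y, A) = 6 + A - y (V(y, A) = 6 + (A - y) = 6 + A - y)
f(1)*(78 + V(1, -2)) = (-40 + 5*1 + 10*1²)*(78 + (6 - 2 - 1*1)) = (-40 + 5 + 10*1)*(78 + (6 - 2 - 1)) = (-40 + 5 + 10)*(78 + 3) = -25*81 = -2025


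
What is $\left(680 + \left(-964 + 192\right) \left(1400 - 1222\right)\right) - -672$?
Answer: $-136064$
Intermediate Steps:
$\left(680 + \left(-964 + 192\right) \left(1400 - 1222\right)\right) - -672 = \left(680 - 137416\right) + 672 = -136736 + 672 = -136064$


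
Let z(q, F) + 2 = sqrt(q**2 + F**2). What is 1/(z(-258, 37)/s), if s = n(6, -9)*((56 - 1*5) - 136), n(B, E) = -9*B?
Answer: 3060/22643 + 1530*sqrt(67933)/22643 ≈ 17.747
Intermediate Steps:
z(q, F) = -2 + sqrt(F**2 + q**2) (z(q, F) = -2 + sqrt(q**2 + F**2) = -2 + sqrt(F**2 + q**2))
s = 4590 (s = (-9*6)*((56 - 1*5) - 136) = -54*((56 - 5) - 136) = -54*(51 - 136) = -54*(-85) = 4590)
1/(z(-258, 37)/s) = 1/((-2 + sqrt(37**2 + (-258)**2))/4590) = 1/((-2 + sqrt(1369 + 66564))*(1/4590)) = 1/((-2 + sqrt(67933))*(1/4590)) = 1/(-1/2295 + sqrt(67933)/4590)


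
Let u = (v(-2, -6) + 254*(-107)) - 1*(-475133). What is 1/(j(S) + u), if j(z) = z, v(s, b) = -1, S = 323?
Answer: 1/448277 ≈ 2.2308e-6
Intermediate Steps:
u = 447954 (u = (-1 + 254*(-107)) - 1*(-475133) = (-1 - 27178) + 475133 = -27179 + 475133 = 447954)
1/(j(S) + u) = 1/(323 + 447954) = 1/448277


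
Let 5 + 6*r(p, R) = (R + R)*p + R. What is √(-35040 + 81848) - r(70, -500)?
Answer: 70505/6 + 2*√11702 ≈ 11967.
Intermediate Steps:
r(p, R) = -⅚ + R/6 + R*p/3 (r(p, R) = -⅚ + ((R + R)*p + R)/6 = -⅚ + ((2*R)*p + R)/6 = -⅚ + (2*R*p + R)/6 = -⅚ + (R + 2*R*p)/6 = -⅚ + (R/6 + R*p/3) = -⅚ + R/6 + R*p/3)
√(-35040 + 81848) - r(70, -500) = √(-35040 + 81848) - (-⅚ + (⅙)*(-500) + (⅓)*(-500)*70) = √46808 - (-⅚ - 250/3 - 35000/3) = 2*√11702 - 1*(-70505/6) = 2*√11702 + 70505/6 = 70505/6 + 2*√11702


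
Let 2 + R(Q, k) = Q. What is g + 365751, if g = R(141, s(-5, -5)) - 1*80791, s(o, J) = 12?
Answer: 285099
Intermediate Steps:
R(Q, k) = -2 + Q
g = -80652 (g = (-2 + 141) - 1*80791 = 139 - 80791 = -80652)
g + 365751 = -80652 + 365751 = 285099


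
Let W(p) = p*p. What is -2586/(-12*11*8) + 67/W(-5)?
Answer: 22567/4400 ≈ 5.1289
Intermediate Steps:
W(p) = p²
-2586/(-12*11*8) + 67/W(-5) = -2586/(-12*11*8) + 67/((-5)²) = -2586/((-132*8)) + 67/25 = -2586/(-1056) + 67*(1/25) = -2586*(-1/1056) + 67/25 = 431/176 + 67/25 = 22567/4400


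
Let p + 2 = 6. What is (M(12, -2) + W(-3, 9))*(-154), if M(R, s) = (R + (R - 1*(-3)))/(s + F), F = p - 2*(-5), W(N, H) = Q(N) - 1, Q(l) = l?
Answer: 539/2 ≈ 269.50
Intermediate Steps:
p = 4 (p = -2 + 6 = 4)
W(N, H) = -1 + N (W(N, H) = N - 1 = -1 + N)
F = 14 (F = 4 - 2*(-5) = 4 + 10 = 14)
M(R, s) = (3 + 2*R)/(14 + s) (M(R, s) = (R + (R - 1*(-3)))/(s + 14) = (R + (R + 3))/(14 + s) = (R + (3 + R))/(14 + s) = (3 + 2*R)/(14 + s))
(M(12, -2) + W(-3, 9))*(-154) = ((3 + 2*12)/(14 - 2) + (-1 - 3))*(-154) = ((3 + 24)/12 - 4)*(-154) = ((1/12)*27 - 4)*(-154) = (9/4 - 4)*(-154) = -7/4*(-154) = 539/2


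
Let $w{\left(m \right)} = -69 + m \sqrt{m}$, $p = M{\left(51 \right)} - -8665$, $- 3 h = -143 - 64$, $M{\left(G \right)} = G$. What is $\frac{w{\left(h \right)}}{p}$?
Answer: $- \frac{69}{8716} + \frac{69 \sqrt{69}}{8716} \approx 0.057843$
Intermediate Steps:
$h = 69$ ($h = - \frac{-143 - 64}{3} = \left(- \frac{1}{3}\right) \left(-207\right) = 69$)
$p = 8716$ ($p = 51 - -8665 = 51 + 8665 = 8716$)
$w{\left(m \right)} = -69 + m^{\frac{3}{2}}$
$\frac{w{\left(h \right)}}{p} = \frac{-69 + 69^{\frac{3}{2}}}{8716} = \left(-69 + 69 \sqrt{69}\right) \frac{1}{8716} = - \frac{69}{8716} + \frac{69 \sqrt{69}}{8716}$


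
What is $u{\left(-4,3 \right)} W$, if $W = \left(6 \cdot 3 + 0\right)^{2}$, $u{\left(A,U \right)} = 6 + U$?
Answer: $2916$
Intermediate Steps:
$W = 324$ ($W = \left(18 + 0\right)^{2} = 18^{2} = 324$)
$u{\left(-4,3 \right)} W = \left(6 + 3\right) 324 = 9 \cdot 324 = 2916$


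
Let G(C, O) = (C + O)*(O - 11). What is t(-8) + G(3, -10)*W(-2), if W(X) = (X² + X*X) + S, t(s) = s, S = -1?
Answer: 1021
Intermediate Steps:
W(X) = -1 + 2*X² (W(X) = (X² + X*X) - 1 = (X² + X²) - 1 = 2*X² - 1 = -1 + 2*X²)
G(C, O) = (-11 + O)*(C + O) (G(C, O) = (C + O)*(-11 + O) = (-11 + O)*(C + O))
t(-8) + G(3, -10)*W(-2) = -8 + ((-10)² - 11*3 - 11*(-10) + 3*(-10))*(-1 + 2*(-2)²) = -8 + (100 - 33 + 110 - 30)*(-1 + 2*4) = -8 + 147*(-1 + 8) = -8 + 147*7 = -8 + 1029 = 1021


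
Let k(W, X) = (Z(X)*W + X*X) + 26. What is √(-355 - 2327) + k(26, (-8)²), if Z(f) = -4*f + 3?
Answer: -2456 + 3*I*√298 ≈ -2456.0 + 51.788*I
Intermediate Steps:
Z(f) = 3 - 4*f
k(W, X) = 26 + X² + W*(3 - 4*X) (k(W, X) = ((3 - 4*X)*W + X*X) + 26 = (W*(3 - 4*X) + X²) + 26 = (X² + W*(3 - 4*X)) + 26 = 26 + X² + W*(3 - 4*X))
√(-355 - 2327) + k(26, (-8)²) = √(-355 - 2327) + (26 + ((-8)²)² - 1*26*(-3 + 4*(-8)²)) = √(-2682) + (26 + 64² - 1*26*(-3 + 4*64)) = 3*I*√298 + (26 + 4096 - 1*26*(-3 + 256)) = 3*I*√298 + (26 + 4096 - 1*26*253) = 3*I*√298 + (26 + 4096 - 6578) = 3*I*√298 - 2456 = -2456 + 3*I*√298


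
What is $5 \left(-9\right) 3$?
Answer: $-135$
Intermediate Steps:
$5 \left(-9\right) 3 = \left(-45\right) 3 = -135$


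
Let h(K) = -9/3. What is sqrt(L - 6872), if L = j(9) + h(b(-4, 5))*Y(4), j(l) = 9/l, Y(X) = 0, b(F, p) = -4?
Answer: I*sqrt(6871) ≈ 82.891*I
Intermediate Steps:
h(K) = -3 (h(K) = -9*1/3 = -3)
L = 1 (L = 9/9 - 3*0 = 9*(1/9) + 0 = 1 + 0 = 1)
sqrt(L - 6872) = sqrt(1 - 6872) = sqrt(-6871) = I*sqrt(6871)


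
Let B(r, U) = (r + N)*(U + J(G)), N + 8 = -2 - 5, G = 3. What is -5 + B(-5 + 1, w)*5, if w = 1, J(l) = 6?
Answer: -670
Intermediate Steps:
N = -15 (N = -8 + (-2 - 5) = -8 - 7 = -15)
B(r, U) = (-15 + r)*(6 + U) (B(r, U) = (r - 15)*(U + 6) = (-15 + r)*(6 + U))
-5 + B(-5 + 1, w)*5 = -5 + (-90 - 15*1 + 6*(-5 + 1) + 1*(-5 + 1))*5 = -5 + (-90 - 15 + 6*(-4) + 1*(-4))*5 = -5 + (-90 - 15 - 24 - 4)*5 = -5 - 133*5 = -5 - 665 = -670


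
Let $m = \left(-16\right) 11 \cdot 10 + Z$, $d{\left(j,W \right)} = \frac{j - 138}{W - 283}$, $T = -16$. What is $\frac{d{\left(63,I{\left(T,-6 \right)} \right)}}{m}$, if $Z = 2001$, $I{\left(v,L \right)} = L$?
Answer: $\frac{75}{69649} \approx 0.0010768$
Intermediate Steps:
$d{\left(j,W \right)} = \frac{-138 + j}{-283 + W}$
$m = 241$ ($m = \left(-16\right) 11 \cdot 10 + 2001 = \left(-176\right) 10 + 2001 = -1760 + 2001 = 241$)
$\frac{d{\left(63,I{\left(T,-6 \right)} \right)}}{m} = \frac{\frac{1}{-283 - 6} \left(-138 + 63\right)}{241} = \frac{1}{-289} \left(-75\right) \frac{1}{241} = \left(- \frac{1}{289}\right) \left(-75\right) \frac{1}{241} = \frac{75}{289} \cdot \frac{1}{241} = \frac{75}{69649}$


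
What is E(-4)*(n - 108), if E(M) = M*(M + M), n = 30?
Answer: -2496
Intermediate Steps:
E(M) = 2*M**2 (E(M) = M*(2*M) = 2*M**2)
E(-4)*(n - 108) = (2*(-4)**2)*(30 - 108) = (2*16)*(-78) = 32*(-78) = -2496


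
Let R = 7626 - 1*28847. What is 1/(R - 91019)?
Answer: -1/112240 ≈ -8.9095e-6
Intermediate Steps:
R = -21221 (R = 7626 - 28847 = -21221)
1/(R - 91019) = 1/(-21221 - 91019) = 1/(-112240) = -1/112240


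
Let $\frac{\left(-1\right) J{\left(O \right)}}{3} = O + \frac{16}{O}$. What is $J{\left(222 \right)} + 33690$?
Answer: $\frac{1221880}{37} \approx 33024.0$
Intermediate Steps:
$J{\left(O \right)} = - \frac{48}{O} - 3 O$ ($J{\left(O \right)} = - 3 \left(O + \frac{16}{O}\right) = - \frac{48}{O} - 3 O$)
$J{\left(222 \right)} + 33690 = \left(- \frac{48}{222} - 666\right) + 33690 = \left(\left(-48\right) \frac{1}{222} - 666\right) + 33690 = \left(- \frac{8}{37} - 666\right) + 33690 = - \frac{24650}{37} + 33690 = \frac{1221880}{37}$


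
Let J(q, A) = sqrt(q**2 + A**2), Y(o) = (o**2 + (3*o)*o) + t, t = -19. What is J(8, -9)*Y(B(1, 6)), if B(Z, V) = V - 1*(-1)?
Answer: 177*sqrt(145) ≈ 2131.4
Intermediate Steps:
B(Z, V) = 1 + V (B(Z, V) = V + 1 = 1 + V)
Y(o) = -19 + 4*o**2 (Y(o) = (o**2 + (3*o)*o) - 19 = (o**2 + 3*o**2) - 19 = 4*o**2 - 19 = -19 + 4*o**2)
J(q, A) = sqrt(A**2 + q**2)
J(8, -9)*Y(B(1, 6)) = sqrt((-9)**2 + 8**2)*(-19 + 4*(1 + 6)**2) = sqrt(81 + 64)*(-19 + 4*7**2) = sqrt(145)*(-19 + 4*49) = sqrt(145)*(-19 + 196) = sqrt(145)*177 = 177*sqrt(145)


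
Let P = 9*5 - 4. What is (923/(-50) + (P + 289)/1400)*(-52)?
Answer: 165841/175 ≈ 947.66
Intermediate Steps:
P = 41 (P = 45 - 4 = 41)
(923/(-50) + (P + 289)/1400)*(-52) = (923/(-50) + (41 + 289)/1400)*(-52) = (923*(-1/50) + 330*(1/1400))*(-52) = (-923/50 + 33/140)*(-52) = -12757/700*(-52) = 165841/175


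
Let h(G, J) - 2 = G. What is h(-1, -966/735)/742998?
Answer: 1/742998 ≈ 1.3459e-6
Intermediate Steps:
h(G, J) = 2 + G
h(-1, -966/735)/742998 = (2 - 1)/742998 = 1*(1/742998) = 1/742998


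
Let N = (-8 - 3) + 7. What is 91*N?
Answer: -364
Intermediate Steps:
N = -4 (N = -11 + 7 = -4)
91*N = 91*(-4) = -364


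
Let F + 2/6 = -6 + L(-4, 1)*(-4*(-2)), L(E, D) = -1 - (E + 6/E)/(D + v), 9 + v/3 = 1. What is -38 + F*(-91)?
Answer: 99389/69 ≈ 1440.4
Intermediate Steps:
v = -24 (v = -27 + 3*1 = -27 + 3 = -24)
L(E, D) = -1 - (E + 6/E)/(-24 + D) (L(E, D) = -1 - (E + 6/E)/(D - 24) = -1 - (E + 6/E)/(-24 + D))
F = -1121/69 (F = -⅓ + (-6 + ((-6 - 1*(-4)² + 24*(-4) - 1*1*(-4))/((-4)*(-24 + 1)))*(-4*(-2))) = -⅓ + (-6 - ¼*(-6 - 1*16 - 96 + 4)/(-23)*8) = -⅓ + (-6 - ¼*(-1/23)*(-6 - 16 - 96 + 4)*8) = -⅓ + (-6 - ¼*(-1/23)*(-114)*8) = -⅓ + (-6 - 57/46*8) = -⅓ + (-6 - 228/23) = -⅓ - 366/23 = -1121/69 ≈ -16.246)
-38 + F*(-91) = -38 - 1121/69*(-91) = -38 + 102011/69 = 99389/69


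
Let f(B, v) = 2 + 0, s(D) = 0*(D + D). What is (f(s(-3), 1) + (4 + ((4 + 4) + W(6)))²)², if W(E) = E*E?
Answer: 5317636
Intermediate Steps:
s(D) = 0 (s(D) = 0*(2*D) = 0)
W(E) = E²
f(B, v) = 2
(f(s(-3), 1) + (4 + ((4 + 4) + W(6)))²)² = (2 + (4 + ((4 + 4) + 6²))²)² = (2 + (4 + (8 + 36))²)² = (2 + (4 + 44)²)² = (2 + 48²)² = (2 + 2304)² = 2306² = 5317636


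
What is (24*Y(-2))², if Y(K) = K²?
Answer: 9216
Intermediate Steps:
(24*Y(-2))² = (24*(-2)²)² = (24*4)² = 96² = 9216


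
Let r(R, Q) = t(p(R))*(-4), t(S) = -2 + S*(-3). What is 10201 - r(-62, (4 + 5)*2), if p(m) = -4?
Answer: 10241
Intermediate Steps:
t(S) = -2 - 3*S
r(R, Q) = -40 (r(R, Q) = (-2 - 3*(-4))*(-4) = (-2 + 12)*(-4) = 10*(-4) = -40)
10201 - r(-62, (4 + 5)*2) = 10201 - 1*(-40) = 10201 + 40 = 10241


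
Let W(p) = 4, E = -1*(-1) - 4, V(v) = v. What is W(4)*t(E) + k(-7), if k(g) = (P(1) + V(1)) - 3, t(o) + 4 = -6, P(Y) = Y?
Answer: -41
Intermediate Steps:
E = -3 (E = 1 - 4 = -3)
t(o) = -10 (t(o) = -4 - 6 = -10)
k(g) = -1 (k(g) = (1 + 1) - 3 = 2 - 3 = -1)
W(4)*t(E) + k(-7) = 4*(-10) - 1 = -40 - 1 = -41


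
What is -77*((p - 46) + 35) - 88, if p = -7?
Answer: 1298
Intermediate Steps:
-77*((p - 46) + 35) - 88 = -77*((-7 - 46) + 35) - 88 = -77*(-53 + 35) - 88 = -77*(-18) - 88 = 1386 - 88 = 1298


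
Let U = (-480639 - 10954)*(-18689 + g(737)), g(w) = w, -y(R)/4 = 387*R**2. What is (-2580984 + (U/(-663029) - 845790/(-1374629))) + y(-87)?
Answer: -13043412024234941070/911418891241 ≈ -1.4311e+7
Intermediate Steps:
y(R) = -1548*R**2
U = 8825077536 (U = (-480639 - 10954)*(-18689 + 737) = -491593*(-17952) = 8825077536)
(-2580984 + (U/(-663029) - 845790/(-1374629))) + y(-87) = (-2580984 + (8825077536/(-663029) - 845790/(-1374629))) - 1548*(-87)**2 = (-2580984 + (8825077536*(-1/663029) - 845790*(-1/1374629))) - 1548*7569 = (-2580984 + (-8825077536/663029 + 845790/1374629)) - 11716812 = (-2580984 - 12130646724936234/911418891241) - 11716812 = -2364488222315697378/911418891241 - 11716812 = -13043412024234941070/911418891241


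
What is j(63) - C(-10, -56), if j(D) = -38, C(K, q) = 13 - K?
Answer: -61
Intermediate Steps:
j(63) - C(-10, -56) = -38 - (13 - 1*(-10)) = -38 - (13 + 10) = -38 - 1*23 = -38 - 23 = -61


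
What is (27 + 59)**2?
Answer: 7396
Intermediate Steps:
(27 + 59)**2 = 86**2 = 7396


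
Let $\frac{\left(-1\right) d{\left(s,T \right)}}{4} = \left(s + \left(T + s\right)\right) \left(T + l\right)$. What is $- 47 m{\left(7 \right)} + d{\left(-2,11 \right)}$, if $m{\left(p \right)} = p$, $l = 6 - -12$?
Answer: $-1141$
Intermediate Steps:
$l = 18$ ($l = 6 + 12 = 18$)
$d{\left(s,T \right)} = - 4 \left(18 + T\right) \left(T + 2 s\right)$ ($d{\left(s,T \right)} = - 4 \left(s + \left(T + s\right)\right) \left(T + 18\right) = - 4 \left(T + 2 s\right) \left(18 + T\right) = - 4 \left(18 + T\right) \left(T + 2 s\right)$)
$- 47 m{\left(7 \right)} + d{\left(-2,11 \right)} = \left(-47\right) 7 - \left(504 - 176 + 484\right) = -329 + \left(288 - 792 - 484 + 176\right) = -329 - 812 = -1141$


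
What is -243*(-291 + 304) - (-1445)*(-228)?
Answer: -332619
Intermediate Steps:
-243*(-291 + 304) - (-1445)*(-228) = -243*13 - 1*329460 = -3159 - 329460 = -332619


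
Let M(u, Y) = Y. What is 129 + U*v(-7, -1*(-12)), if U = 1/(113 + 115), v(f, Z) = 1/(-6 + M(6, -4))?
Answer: 294119/2280 ≈ 129.00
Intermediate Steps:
v(f, Z) = -1/10 (v(f, Z) = 1/(-6 - 4) = 1/(-10) = -1/10)
U = 1/228 ≈ 0.0043860
129 + U*v(-7, -1*(-12)) = 129 + (1/228)*(-1/10) = 129 - 1/2280 = 294119/2280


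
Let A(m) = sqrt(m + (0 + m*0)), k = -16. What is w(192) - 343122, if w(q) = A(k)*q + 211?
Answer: -342911 + 768*I ≈ -3.4291e+5 + 768.0*I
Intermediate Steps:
A(m) = sqrt(m) (A(m) = sqrt(m + (0 + 0)) = sqrt(m + 0) = sqrt(m))
w(q) = 211 + 4*I*q (w(q) = sqrt(-16)*q + 211 = (4*I)*q + 211 = 4*I*q + 211 = 211 + 4*I*q)
w(192) - 343122 = (211 + 4*I*192) - 343122 = (211 + 768*I) - 343122 = -342911 + 768*I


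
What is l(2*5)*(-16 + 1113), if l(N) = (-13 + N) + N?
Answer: 7679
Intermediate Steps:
l(N) = -13 + 2*N
l(2*5)*(-16 + 1113) = (-13 + 2*(2*5))*(-16 + 1113) = (-13 + 2*10)*1097 = (-13 + 20)*1097 = 7*1097 = 7679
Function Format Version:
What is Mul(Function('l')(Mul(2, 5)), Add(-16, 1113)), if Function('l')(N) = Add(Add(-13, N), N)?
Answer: 7679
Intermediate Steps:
Function('l')(N) = Add(-13, Mul(2, N))
Mul(Function('l')(Mul(2, 5)), Add(-16, 1113)) = Mul(Add(-13, Mul(2, Mul(2, 5))), Add(-16, 1113)) = Mul(Add(-13, Mul(2, 10)), 1097) = Mul(Add(-13, 20), 1097) = Mul(7, 1097) = 7679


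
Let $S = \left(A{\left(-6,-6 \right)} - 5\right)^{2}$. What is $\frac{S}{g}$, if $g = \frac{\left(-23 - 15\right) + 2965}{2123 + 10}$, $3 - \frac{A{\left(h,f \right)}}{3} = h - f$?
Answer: $\frac{34128}{2927} \approx 11.66$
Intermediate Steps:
$A{\left(h,f \right)} = 9 - 3 h + 3 f$ ($A{\left(h,f \right)} = 9 - 3 \left(h - f\right) = 9 + \left(- 3 h + 3 f\right) = 9 - 3 h + 3 f$)
$S = 16$ ($S = \left(\left(9 - -18 + 3 \left(-6\right)\right) - 5\right)^{2} = \left(\left(9 + 18 - 18\right) - 5\right)^{2} = \left(9 - 5\right)^{2} = 4^{2} = 16$)
$g = \frac{2927}{2133}$ ($g = \frac{\left(-23 - 15\right) + 2965}{2133} = \left(-38 + 2965\right) \frac{1}{2133} = 2927 \cdot \frac{1}{2133} = \frac{2927}{2133} \approx 1.3722$)
$\frac{S}{g} = \frac{16}{\frac{2927}{2133}} = 16 \cdot \frac{2133}{2927} = \frac{34128}{2927}$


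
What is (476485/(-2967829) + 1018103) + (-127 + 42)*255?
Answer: 2957227438327/2967829 ≈ 9.9643e+5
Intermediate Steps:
(476485/(-2967829) + 1018103) + (-127 + 42)*255 = (476485*(-1/2967829) + 1018103) - 85*255 = (-476485/2967829 + 1018103) - 21675 = 3021555131902/2967829 - 21675 = 2957227438327/2967829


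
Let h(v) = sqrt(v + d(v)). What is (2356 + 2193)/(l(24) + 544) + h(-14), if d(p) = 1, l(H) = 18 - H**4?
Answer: -4549/331214 + I*sqrt(13) ≈ -0.013734 + 3.6056*I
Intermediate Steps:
h(v) = sqrt(1 + v) (h(v) = sqrt(v + 1) = sqrt(1 + v))
(2356 + 2193)/(l(24) + 544) + h(-14) = (2356 + 2193)/((18 - 1*24**4) + 544) + sqrt(1 - 14) = 4549/((18 - 1*331776) + 544) + sqrt(-13) = 4549/((18 - 331776) + 544) + I*sqrt(13) = 4549/(-331758 + 544) + I*sqrt(13) = 4549/(-331214) + I*sqrt(13) = 4549*(-1/331214) + I*sqrt(13) = -4549/331214 + I*sqrt(13)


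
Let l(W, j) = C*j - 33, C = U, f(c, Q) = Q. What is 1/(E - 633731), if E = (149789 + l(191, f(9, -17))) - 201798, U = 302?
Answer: -1/690907 ≈ -1.4474e-6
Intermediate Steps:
C = 302
l(W, j) = -33 + 302*j (l(W, j) = 302*j - 33 = -33 + 302*j)
E = -57176 (E = (149789 + (-33 + 302*(-17))) - 201798 = (149789 + (-33 - 5134)) - 201798 = (149789 - 5167) - 201798 = 144622 - 201798 = -57176)
1/(E - 633731) = 1/(-57176 - 633731) = 1/(-690907) = -1/690907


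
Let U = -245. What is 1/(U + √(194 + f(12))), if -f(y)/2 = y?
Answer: -49/11971 - √170/59855 ≈ -0.0043111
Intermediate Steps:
f(y) = -2*y
1/(U + √(194 + f(12))) = 1/(-245 + √(194 - 2*12)) = 1/(-245 + √(194 - 24)) = 1/(-245 + √170)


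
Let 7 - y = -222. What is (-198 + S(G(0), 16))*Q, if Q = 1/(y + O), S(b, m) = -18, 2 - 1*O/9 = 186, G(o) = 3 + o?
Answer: 216/1427 ≈ 0.15137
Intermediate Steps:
y = 229 (y = 7 - 1*(-222) = 7 + 222 = 229)
O = -1656 (O = 18 - 9*186 = 18 - 1674 = -1656)
Q = -1/1427 (Q = 1/(229 - 1656) = 1/(-1427) = -1/1427 ≈ -0.00070077)
(-198 + S(G(0), 16))*Q = (-198 - 18)*(-1/1427) = -216*(-1/1427) = 216/1427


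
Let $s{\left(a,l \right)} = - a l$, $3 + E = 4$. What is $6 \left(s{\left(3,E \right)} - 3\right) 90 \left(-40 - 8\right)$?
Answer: $155520$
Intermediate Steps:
$E = 1$ ($E = -3 + 4 = 1$)
$s{\left(a,l \right)} = - a l$
$6 \left(s{\left(3,E \right)} - 3\right) 90 \left(-40 - 8\right) = 6 \left(\left(-1\right) 3 \cdot 1 - 3\right) 90 \left(-40 - 8\right) = 6 \left(-3 - 3\right) 90 \left(-40 - 8\right) = 6 \left(-6\right) 90 \left(-48\right) = \left(-36\right) 90 \left(-48\right) = \left(-3240\right) \left(-48\right) = 155520$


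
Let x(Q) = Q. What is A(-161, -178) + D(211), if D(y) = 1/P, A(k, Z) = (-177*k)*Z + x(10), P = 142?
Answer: -720288751/142 ≈ -5.0725e+6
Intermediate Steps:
A(k, Z) = 10 - 177*Z*k (A(k, Z) = (-177*k)*Z + 10 = -177*Z*k + 10 = 10 - 177*Z*k)
D(y) = 1/142
A(-161, -178) + D(211) = (10 - 177*(-178)*(-161)) + 1/142 = (10 - 5072466) + 1/142 = -5072456 + 1/142 = -720288751/142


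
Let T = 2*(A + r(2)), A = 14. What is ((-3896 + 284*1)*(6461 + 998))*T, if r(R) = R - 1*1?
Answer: -808257240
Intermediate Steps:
r(R) = -1 + R (r(R) = R - 1 = -1 + R)
T = 30 (T = 2*(14 + (-1 + 2)) = 2*(14 + 1) = 2*15 = 30)
((-3896 + 284*1)*(6461 + 998))*T = ((-3896 + 284*1)*(6461 + 998))*30 = ((-3896 + 284)*7459)*30 = -3612*7459*30 = -26941908*30 = -808257240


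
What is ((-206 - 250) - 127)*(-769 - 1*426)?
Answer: 696685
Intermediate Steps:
((-206 - 250) - 127)*(-769 - 1*426) = (-456 - 127)*(-769 - 426) = -583*(-1195) = 696685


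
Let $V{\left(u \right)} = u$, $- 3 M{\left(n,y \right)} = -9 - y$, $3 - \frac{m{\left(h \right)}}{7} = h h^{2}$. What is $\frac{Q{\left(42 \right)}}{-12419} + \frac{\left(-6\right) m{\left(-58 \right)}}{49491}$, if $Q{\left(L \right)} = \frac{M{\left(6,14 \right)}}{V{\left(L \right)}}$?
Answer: $- \frac{474934146419}{2868267402} \approx -165.58$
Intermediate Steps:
$m{\left(h \right)} = 21 - 7 h^{3}$ ($m{\left(h \right)} = 21 - 7 h h^{2} = 21 - 7 h^{3}$)
$M{\left(n,y \right)} = 3 + \frac{y}{3}$ ($M{\left(n,y \right)} = - \frac{-9 - y}{3} = 3 + \frac{y}{3}$)
$Q{\left(L \right)} = \frac{23}{3 L}$ ($Q{\left(L \right)} = \frac{3 + \frac{1}{3} \cdot 14}{L} = \frac{3 + \frac{14}{3}}{L} = \frac{23}{3 L}$)
$\frac{Q{\left(42 \right)}}{-12419} + \frac{\left(-6\right) m{\left(-58 \right)}}{49491} = \frac{\frac{23}{3} \cdot \frac{1}{42}}{-12419} + \frac{\left(-6\right) \left(21 - 7 \left(-58\right)^{3}\right)}{49491} = \frac{23}{3} \cdot \frac{1}{42} \left(- \frac{1}{12419}\right) + - 6 \left(21 - -1365784\right) \frac{1}{49491} = \frac{23}{126} \left(- \frac{1}{12419}\right) + - 6 \left(21 + 1365784\right) \frac{1}{49491} = - \frac{23}{1564794} + \left(-6\right) 1365805 \cdot \frac{1}{49491} = - \frac{23}{1564794} - \frac{2731610}{16497} = - \frac{474934146419}{2868267402}$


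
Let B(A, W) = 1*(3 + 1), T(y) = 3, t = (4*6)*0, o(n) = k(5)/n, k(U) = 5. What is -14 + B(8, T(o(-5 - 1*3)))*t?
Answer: -14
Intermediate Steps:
o(n) = 5/n
t = 0 (t = 24*0 = 0)
B(A, W) = 4 (B(A, W) = 1*4 = 4)
-14 + B(8, T(o(-5 - 1*3)))*t = -14 + 4*0 = -14 + 0 = -14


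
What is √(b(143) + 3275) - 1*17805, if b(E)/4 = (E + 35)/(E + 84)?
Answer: -17805 + √168919099/227 ≈ -17748.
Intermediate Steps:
b(E) = 4*(35 + E)/(84 + E) (b(E) = 4*((E + 35)/(E + 84)) = 4*((35 + E)/(84 + E)) = 4*(35 + E)/(84 + E))
√(b(143) + 3275) - 1*17805 = √(4*(35 + 143)/(84 + 143) + 3275) - 1*17805 = √(4*178/227 + 3275) - 17805 = √(4*(1/227)*178 + 3275) - 17805 = √(712/227 + 3275) - 17805 = √(744137/227) - 17805 = √168919099/227 - 17805 = -17805 + √168919099/227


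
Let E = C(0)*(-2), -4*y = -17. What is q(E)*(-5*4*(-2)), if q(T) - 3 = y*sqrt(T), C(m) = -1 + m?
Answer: 120 + 170*sqrt(2) ≈ 360.42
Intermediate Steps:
y = 17/4 (y = -1/4*(-17) = 17/4 ≈ 4.2500)
E = 2 (E = (-1 + 0)*(-2) = -1*(-2) = 2)
q(T) = 3 + 17*sqrt(T)/4
q(E)*(-5*4*(-2)) = (3 + 17*sqrt(2)/4)*(-5*4*(-2)) = (3 + 17*sqrt(2)/4)*(-20*(-2)) = (3 + 17*sqrt(2)/4)*40 = 120 + 170*sqrt(2)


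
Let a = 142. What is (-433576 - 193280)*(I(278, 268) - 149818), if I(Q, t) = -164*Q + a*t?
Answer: 98638299024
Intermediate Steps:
I(Q, t) = -164*Q + 142*t
(-433576 - 193280)*(I(278, 268) - 149818) = (-433576 - 193280)*((-164*278 + 142*268) - 149818) = -626856*((-45592 + 38056) - 149818) = -626856*(-7536 - 149818) = -626856*(-157354) = 98638299024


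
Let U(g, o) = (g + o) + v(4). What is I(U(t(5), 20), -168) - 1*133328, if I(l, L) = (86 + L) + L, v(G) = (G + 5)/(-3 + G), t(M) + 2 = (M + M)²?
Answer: -133578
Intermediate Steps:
t(M) = -2 + 4*M² (t(M) = -2 + (M + M)² = -2 + (2*M)² = -2 + 4*M²)
v(G) = (5 + G)/(-3 + G)
U(g, o) = 9 + g + o (U(g, o) = (g + o) + (5 + 4)/(-3 + 4) = (g + o) + 9/1 = (g + o) + 1*9 = (g + o) + 9 = 9 + g + o)
I(l, L) = 86 + 2*L
I(U(t(5), 20), -168) - 1*133328 = (86 + 2*(-168)) - 1*133328 = (86 - 336) - 133328 = -250 - 133328 = -133578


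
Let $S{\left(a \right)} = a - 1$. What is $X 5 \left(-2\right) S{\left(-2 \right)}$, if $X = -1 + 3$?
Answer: $60$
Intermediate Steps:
$S{\left(a \right)} = -1 + a$
$X = 2$
$X 5 \left(-2\right) S{\left(-2 \right)} = 2 \cdot 5 \left(-2\right) \left(-1 - 2\right) = 10 \left(-2\right) \left(-3\right) = \left(-20\right) \left(-3\right) = 60$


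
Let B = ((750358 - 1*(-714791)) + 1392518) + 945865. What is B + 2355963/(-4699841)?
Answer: 17875993282449/4699841 ≈ 3.8035e+6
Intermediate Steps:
B = 3803532 (B = ((750358 + 714791) + 1392518) + 945865 = (1465149 + 1392518) + 945865 = 2857667 + 945865 = 3803532)
B + 2355963/(-4699841) = 3803532 + 2355963/(-4699841) = 3803532 + 2355963*(-1/4699841) = 3803532 - 2355963/4699841 = 17875993282449/4699841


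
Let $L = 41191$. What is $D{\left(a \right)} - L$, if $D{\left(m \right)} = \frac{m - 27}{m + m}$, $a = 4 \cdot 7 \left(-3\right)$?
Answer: $- \frac{2306659}{56} \approx -41190.0$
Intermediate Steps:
$a = -84$ ($a = 28 \left(-3\right) = -84$)
$D{\left(m \right)} = \frac{-27 + m}{2 m}$
$D{\left(a \right)} - L = \frac{-27 - 84}{2 \left(-84\right)} - 41191 = \frac{1}{2} \left(- \frac{1}{84}\right) \left(-111\right) - 41191 = \frac{37}{56} - 41191 = - \frac{2306659}{56}$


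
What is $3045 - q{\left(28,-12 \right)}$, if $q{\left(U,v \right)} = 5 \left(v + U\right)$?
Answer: $2965$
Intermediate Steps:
$q{\left(U,v \right)} = 5 U + 5 v$ ($q{\left(U,v \right)} = 5 \left(U + v\right) = 5 U + 5 v$)
$3045 - q{\left(28,-12 \right)} = 3045 - \left(5 \cdot 28 + 5 \left(-12\right)\right) = 3045 - \left(140 - 60\right) = 3045 - 80 = 2965$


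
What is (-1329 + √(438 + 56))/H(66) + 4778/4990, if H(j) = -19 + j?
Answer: -3203572/117265 + √494/47 ≈ -26.846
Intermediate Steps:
(-1329 + √(438 + 56))/H(66) + 4778/4990 = (-1329 + √(438 + 56))/(-19 + 66) + 4778/4990 = (-1329 + √494)/47 + 4778*(1/4990) = (-1329 + √494)*(1/47) + 2389/2495 = (-1329/47 + √494/47) + 2389/2495 = -3203572/117265 + √494/47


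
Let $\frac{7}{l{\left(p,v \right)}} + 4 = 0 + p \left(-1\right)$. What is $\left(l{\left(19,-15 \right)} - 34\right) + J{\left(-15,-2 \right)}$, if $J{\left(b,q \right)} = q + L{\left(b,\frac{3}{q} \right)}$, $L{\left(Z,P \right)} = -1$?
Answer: $- \frac{858}{23} \approx -37.304$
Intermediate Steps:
$l{\left(p,v \right)} = \frac{7}{-4 - p}$ ($l{\left(p,v \right)} = \frac{7}{-4 + \left(0 + p \left(-1\right)\right)} = \frac{7}{-4 + \left(0 - p\right)} = \frac{7}{-4 - p}$)
$J{\left(b,q \right)} = -1 + q$ ($J{\left(b,q \right)} = q - 1 = -1 + q$)
$\left(l{\left(19,-15 \right)} - 34\right) + J{\left(-15,-2 \right)} = \left(- \frac{7}{4 + 19} - 34\right) - 3 = \left(- \frac{7}{23} - 34\right) - 3 = - \frac{789}{23} - 3 = - \frac{858}{23}$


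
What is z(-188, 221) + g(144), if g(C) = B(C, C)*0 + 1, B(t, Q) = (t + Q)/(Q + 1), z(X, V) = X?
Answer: -187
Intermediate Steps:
B(t, Q) = (Q + t)/(1 + Q)
g(C) = 1 (g(C) = ((C + C)/(1 + C))*0 + 1 = ((2*C)/(1 + C))*0 + 1 = (2*C/(1 + C))*0 + 1 = 0 + 1 = 1)
z(-188, 221) + g(144) = -188 + 1 = -187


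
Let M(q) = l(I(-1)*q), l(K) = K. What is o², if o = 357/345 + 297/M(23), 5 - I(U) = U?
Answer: 537289/52900 ≈ 10.157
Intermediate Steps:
I(U) = 5 - U
M(q) = 6*q (M(q) = (5 - 1*(-1))*q = (5 + 1)*q = 6*q)
o = 733/230 (o = 357/345 + 297/((6*23)) = 357*(1/345) + 297/138 = 119/115 + 297*(1/138) = 119/115 + 99/46 = 733/230 ≈ 3.1870)
o² = (733/230)² = 537289/52900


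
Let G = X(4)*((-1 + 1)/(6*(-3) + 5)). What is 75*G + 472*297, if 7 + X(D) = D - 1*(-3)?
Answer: 140184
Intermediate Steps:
X(D) = -4 + D (X(D) = -7 + (D - 1*(-3)) = -7 + (D + 3) = -7 + (3 + D) = -4 + D)
G = 0 (G = (-4 + 4)*((-1 + 1)/(6*(-3) + 5)) = 0*(0/(-18 + 5)) = 0*(0/(-13)) = 0*(0*(-1/13)) = 0*0 = 0)
75*G + 472*297 = 75*0 + 472*297 = 0 + 140184 = 140184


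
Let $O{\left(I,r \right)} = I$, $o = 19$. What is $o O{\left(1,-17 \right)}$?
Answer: $19$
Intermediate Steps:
$o O{\left(1,-17 \right)} = 19 \cdot 1 = 19$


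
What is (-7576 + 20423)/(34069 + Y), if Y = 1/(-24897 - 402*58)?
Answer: 619392411/1642568696 ≈ 0.37709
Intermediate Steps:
Y = -1/48213 (Y = 1/(-24897 - 23316) = 1/(-48213) = -1/48213 ≈ -2.0741e-5)
(-7576 + 20423)/(34069 + Y) = (-7576 + 20423)/(34069 - 1/48213) = 12847/(1642568696/48213) = 12847*(48213/1642568696) = 619392411/1642568696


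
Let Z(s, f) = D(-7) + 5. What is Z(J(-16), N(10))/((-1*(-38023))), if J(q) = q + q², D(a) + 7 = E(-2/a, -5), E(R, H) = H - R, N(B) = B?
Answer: -51/266161 ≈ -0.00019161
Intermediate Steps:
D(a) = -12 + 2/a (D(a) = -7 + (-5 - (-2)/a) = -7 + (-5 + 2/a) = -12 + 2/a)
Z(s, f) = -51/7 (Z(s, f) = (-12 + 2/(-7)) + 5 = (-12 + 2*(-⅐)) + 5 = (-12 - 2/7) + 5 = -86/7 + 5 = -51/7)
Z(J(-16), N(10))/((-1*(-38023))) = -51/(7*((-1*(-38023)))) = -51/7/38023 = -51/7*1/38023 = -51/266161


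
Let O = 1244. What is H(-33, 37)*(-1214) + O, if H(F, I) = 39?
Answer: -46102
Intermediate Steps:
H(-33, 37)*(-1214) + O = 39*(-1214) + 1244 = -47346 + 1244 = -46102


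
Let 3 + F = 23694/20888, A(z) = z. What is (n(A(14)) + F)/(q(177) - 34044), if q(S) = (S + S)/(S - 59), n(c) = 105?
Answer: -359045/118508068 ≈ -0.0030297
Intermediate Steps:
F = -19485/10444 (F = -3 + 23694/20888 = -3 + 23694*(1/20888) = -3 + 11847/10444 = -19485/10444 ≈ -1.8657)
q(S) = 2*S/(-59 + S) (q(S) = (2*S)/(-59 + S) = 2*S/(-59 + S))
(n(A(14)) + F)/(q(177) - 34044) = (105 - 19485/10444)/(2*177/(-59 + 177) - 34044) = 1077135/(10444*(2*177/118 - 34044)) = 1077135/(10444*(2*177*(1/118) - 34044)) = 1077135/(10444*(3 - 34044)) = (1077135/10444)/(-34041) = (1077135/10444)*(-1/34041) = -359045/118508068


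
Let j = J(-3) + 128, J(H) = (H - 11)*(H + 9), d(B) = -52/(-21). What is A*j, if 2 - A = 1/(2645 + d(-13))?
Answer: 4891612/55597 ≈ 87.983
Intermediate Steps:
d(B) = 52/21 (d(B) = -52*(-1/21) = 52/21)
J(H) = (-11 + H)*(9 + H)
j = 44 (j = (-99 + (-3)² - 2*(-3)) + 128 = (-99 + 9 + 6) + 128 = -84 + 128 = 44)
A = 111173/55597 (A = 2 - 1/(2645 + 52/21) = 2 - 1/55597/21 = 2 - 1*21/55597 = 2 - 21/55597 = 111173/55597 ≈ 1.9996)
A*j = (111173/55597)*44 = 4891612/55597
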